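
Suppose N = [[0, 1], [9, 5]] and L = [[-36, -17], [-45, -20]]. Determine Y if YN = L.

Y = [[3, -4], [5, -5]]

Right-multiplying both sides by N⁻¹ gives Y = LN⁻¹.
det N = -9; the adjugate gives N⁻¹ = [[-5/9, 1/9], [1, 0]].
Y = LN⁻¹ = [[-36, -17], [-45, -20]] · [[-5/9, 1/9], [1, 0]] = [[3, -4], [5, -5]].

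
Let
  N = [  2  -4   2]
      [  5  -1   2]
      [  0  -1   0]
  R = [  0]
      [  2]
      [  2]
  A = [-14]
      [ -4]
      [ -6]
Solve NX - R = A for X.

X = [[0], [4], [1]]

NX = A + R = [[-14], [-2], [-4]].
Left-multiplying both sides by N⁻¹ gives X = N⁻¹(A + R).
N has determinant -6; N⁻¹ = [[-1/3, 1/3, 1], [0, 0, -1], [5/6, -1/3, -3]].
X = N⁻¹(A + R) = [[0], [4], [1]].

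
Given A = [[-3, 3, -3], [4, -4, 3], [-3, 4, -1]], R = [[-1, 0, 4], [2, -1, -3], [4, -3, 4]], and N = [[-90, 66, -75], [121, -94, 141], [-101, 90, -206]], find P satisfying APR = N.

P = [[0, 1, 5], [-5, 3, -5], [-5, 3, -3]]

P = A⁻¹NR⁻¹ (apply A⁻¹ on the left and R⁻¹ on the right).
det A = -3, so A⁻¹ = [[8/3, 3, 1], [5/3, 2, 1], [-4/3, -1, 0]].
R has determinant 5; R⁻¹ = [[-13/5, -12/5, 4/5], [-4, -4, 1], [-2/5, -3/5, 1/5]].
A⁻¹N = [[22, -16, 17], [-9, 12, -49], [-1, 6, -41]].
P = (A⁻¹N)R⁻¹ = [[0, 1, 5], [-5, 3, -5], [-5, 3, -3]].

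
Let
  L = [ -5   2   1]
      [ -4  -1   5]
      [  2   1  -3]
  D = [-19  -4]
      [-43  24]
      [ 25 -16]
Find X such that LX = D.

L is on the left of X, so left-multiply by L⁻¹: X = L⁻¹D.
L has determinant 4; L⁻¹ = [[-1/2, 7/4, 11/4], [-1/2, 13/4, 21/4], [-1/2, 9/4, 13/4]].
X = L⁻¹D = [[-1/2, 7/4, 11/4], [-1/2, 13/4, 21/4], [-1/2, 9/4, 13/4]] · [[-19, -4], [-43, 24], [25, -16]] = [[3, 0], [1, -4], [-6, 4]].

X = [[3, 0], [1, -4], [-6, 4]]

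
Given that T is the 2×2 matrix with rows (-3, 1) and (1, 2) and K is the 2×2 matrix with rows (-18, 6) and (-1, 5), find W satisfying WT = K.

Right-multiplying both sides by T⁻¹ gives W = KT⁻¹.
T has determinant -7; T⁻¹ = [[-2/7, 1/7], [1/7, 3/7]].
W = KT⁻¹ = [[-18, 6], [-1, 5]] · [[-2/7, 1/7], [1/7, 3/7]] = [[6, 0], [1, 2]].

W = [[6, 0], [1, 2]]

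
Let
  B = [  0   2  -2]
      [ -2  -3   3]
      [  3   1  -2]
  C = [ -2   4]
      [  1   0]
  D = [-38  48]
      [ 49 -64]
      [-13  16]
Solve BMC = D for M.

Isolating M: multiply by B⁻¹ from the left and C⁻¹ from the right, so M = B⁻¹DC⁻¹.
det B = -4; the adjugate gives B⁻¹ = [[-3/4, -1/2, 0], [-5/4, -3/2, -1], [-7/4, -3/2, -1]].
C has determinant -4; C⁻¹ = [[0, 1], [1/4, 1/2]].
B⁻¹D = [[4, -4], [-13, 20], [6, -4]].
M = (B⁻¹D)C⁻¹ = [[-1, 2], [5, -3], [-1, 4]].

M = [[-1, 2], [5, -3], [-1, 4]]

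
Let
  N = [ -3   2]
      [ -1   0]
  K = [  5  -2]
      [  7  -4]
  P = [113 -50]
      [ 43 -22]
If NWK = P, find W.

W = [[-3, -4], [4, -4]]

W = N⁻¹PK⁻¹ (apply N⁻¹ on the left and K⁻¹ on the right).
det N = 2; the adjugate gives N⁻¹ = [[0, -1], [1/2, -3/2]].
det K = -6, so K⁻¹ = [[2/3, -1/3], [7/6, -5/6]].
N⁻¹P = [[-43, 22], [-8, 8]].
W = (N⁻¹P)K⁻¹ = [[-3, -4], [4, -4]].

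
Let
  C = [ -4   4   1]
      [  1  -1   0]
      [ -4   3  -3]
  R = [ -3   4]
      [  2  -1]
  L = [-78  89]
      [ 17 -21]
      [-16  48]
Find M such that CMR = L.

M = [[-1, -4], [4, -5], [0, -5]]

Isolating M: multiply by C⁻¹ from the left and R⁻¹ from the right, so M = C⁻¹LR⁻¹.
C has determinant -1; C⁻¹ = [[-3, -15, -1], [-3, -16, -1], [1, 4, 0]].
det R = -5; the adjugate gives R⁻¹ = [[1/5, 4/5], [2/5, 3/5]].
C⁻¹L = [[-5, 0], [-22, 21], [-10, 5]].
M = (C⁻¹L)R⁻¹ = [[-1, -4], [4, -5], [0, -5]].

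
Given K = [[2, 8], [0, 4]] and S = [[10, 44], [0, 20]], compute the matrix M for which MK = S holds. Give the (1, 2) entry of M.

Since K sits to the right of M, M = SK⁻¹.
det K = 8, so K⁻¹ = [[1/2, -1], [0, 1/4]].
M = SK⁻¹ = [[10, 44], [0, 20]] · [[1/2, -1], [0, 1/4]] = [[5, 1], [0, 5]].

1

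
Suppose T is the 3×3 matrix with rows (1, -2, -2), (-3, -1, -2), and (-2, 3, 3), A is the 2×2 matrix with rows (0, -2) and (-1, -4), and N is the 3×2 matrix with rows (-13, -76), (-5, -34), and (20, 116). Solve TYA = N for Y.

Y = T⁻¹NA⁻¹ (apply T⁻¹ on the left and A⁻¹ on the right).
det T = -1; the adjugate gives T⁻¹ = [[-3, 0, -2], [-13, 1, -8], [11, -1, 7]].
det A = -2, so A⁻¹ = [[2, -1], [-1/2, 0]].
T⁻¹N = [[-1, -4], [4, 26], [2, 10]].
Y = (T⁻¹N)A⁻¹ = [[0, 1], [-5, -4], [-1, -2]].

Y = [[0, 1], [-5, -4], [-1, -2]]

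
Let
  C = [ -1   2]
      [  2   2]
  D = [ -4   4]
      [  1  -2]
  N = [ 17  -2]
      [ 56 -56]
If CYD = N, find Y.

Y = C⁻¹ND⁻¹ (apply C⁻¹ on the left and D⁻¹ on the right).
det C = -6, so C⁻¹ = [[-1/3, 1/3], [1/3, 1/6]].
det D = 4; the adjugate gives D⁻¹ = [[-1/2, -1], [-1/4, -1]].
C⁻¹N = [[13, -18], [15, -10]].
Y = (C⁻¹N)D⁻¹ = [[-2, 5], [-5, -5]].

Y = [[-2, 5], [-5, -5]]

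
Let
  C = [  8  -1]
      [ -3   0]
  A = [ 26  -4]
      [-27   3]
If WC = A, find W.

Since C sits to the right of W, W = AC⁻¹.
det C = -3, so C⁻¹ = [[0, -1/3], [-1, -8/3]].
W = AC⁻¹ = [[26, -4], [-27, 3]] · [[0, -1/3], [-1, -8/3]] = [[4, 2], [-3, 1]].

W = [[4, 2], [-3, 1]]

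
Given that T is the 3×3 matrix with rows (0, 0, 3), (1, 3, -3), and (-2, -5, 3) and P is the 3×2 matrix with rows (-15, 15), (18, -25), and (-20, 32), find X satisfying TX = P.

Since T multiplies X on the left, X = T⁻¹P.
det T = 3, so T⁻¹ = [[-2, -5, -3], [1, 2, 1], [1/3, 0, 0]].
X = T⁻¹P = [[-2, -5, -3], [1, 2, 1], [1/3, 0, 0]] · [[-15, 15], [18, -25], [-20, 32]] = [[0, -1], [1, -3], [-5, 5]].

X = [[0, -1], [1, -3], [-5, 5]]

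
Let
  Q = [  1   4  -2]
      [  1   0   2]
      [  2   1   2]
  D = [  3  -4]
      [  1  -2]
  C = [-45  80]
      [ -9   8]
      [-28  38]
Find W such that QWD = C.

W = [[-3, -2], [-1, -5], [-1, 4]]

Left-multiply by Q⁻¹ and right-multiply by D⁻¹: W = Q⁻¹CD⁻¹.
det Q = 4, so Q⁻¹ = [[-1/2, -5/2, 2], [1/2, 3/2, -1], [1/4, 7/4, -1]].
det D = -2, so D⁻¹ = [[1, -2], [1/2, -3/2]].
Q⁻¹C = [[-11, 16], [-8, 14], [1, -4]].
W = (Q⁻¹C)D⁻¹ = [[-3, -2], [-1, -5], [-1, 4]].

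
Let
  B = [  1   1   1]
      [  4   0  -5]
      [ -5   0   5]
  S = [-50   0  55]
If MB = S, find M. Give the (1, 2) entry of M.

-5

Right-multiplying both sides by B⁻¹ gives M = SB⁻¹.
det B = 5, so B⁻¹ = [[0, -1, -1], [1, 2, 9/5], [0, -1, -4/5]].
M = SB⁻¹ = [[-50, 0, 55]] · [[0, -1, -1], [1, 2, 9/5], [0, -1, -4/5]] = [[0, -5, 6]].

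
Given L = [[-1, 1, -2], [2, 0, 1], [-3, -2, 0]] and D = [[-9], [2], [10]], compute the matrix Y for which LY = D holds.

Y = [[0], [-5], [2]]

Since L multiplies Y on the left, Y = L⁻¹D.
det L = 3, so L⁻¹ = [[2/3, 4/3, 1/3], [-1, -2, -1], [-4/3, -5/3, -2/3]].
Y = L⁻¹D = [[2/3, 4/3, 1/3], [-1, -2, -1], [-4/3, -5/3, -2/3]] · [[-9], [2], [10]] = [[0], [-5], [2]].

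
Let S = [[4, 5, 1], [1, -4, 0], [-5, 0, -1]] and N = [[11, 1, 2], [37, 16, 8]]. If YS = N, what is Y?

Right-multiplying both sides by S⁻¹ gives Y = NS⁻¹.
S has determinant 1; S⁻¹ = [[4, 5, 4], [1, 1, 1], [-20, -25, -21]].
Y = NS⁻¹ = [[11, 1, 2], [37, 16, 8]] · [[4, 5, 4], [1, 1, 1], [-20, -25, -21]] = [[5, 6, 3], [4, 1, -4]].

Y = [[5, 6, 3], [4, 1, -4]]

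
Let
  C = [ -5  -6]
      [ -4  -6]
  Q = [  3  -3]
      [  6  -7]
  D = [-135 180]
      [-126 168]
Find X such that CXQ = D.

Isolating X: multiply by C⁻¹ from the left and Q⁻¹ from the right, so X = C⁻¹DQ⁻¹.
det C = 6, so C⁻¹ = [[-1, 1], [2/3, -5/6]].
det Q = -3; the adjugate gives Q⁻¹ = [[7/3, -1], [2, -1]].
C⁻¹D = [[9, -12], [15, -20]].
X = (C⁻¹D)Q⁻¹ = [[-3, 3], [-5, 5]].

X = [[-3, 3], [-5, 5]]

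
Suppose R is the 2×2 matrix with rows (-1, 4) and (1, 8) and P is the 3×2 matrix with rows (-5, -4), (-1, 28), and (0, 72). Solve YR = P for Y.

Y = [[3, -2], [3, 2], [6, 6]]

Since R sits to the right of Y, Y = PR⁻¹.
R has determinant -12; R⁻¹ = [[-2/3, 1/3], [1/12, 1/12]].
Y = PR⁻¹ = [[-5, -4], [-1, 28], [0, 72]] · [[-2/3, 1/3], [1/12, 1/12]] = [[3, -2], [3, 2], [6, 6]].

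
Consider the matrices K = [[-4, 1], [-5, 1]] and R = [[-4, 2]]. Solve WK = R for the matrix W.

W = [[6, -4]]

Right-multiplying both sides by K⁻¹ gives W = RK⁻¹.
K has determinant 1; K⁻¹ = [[1, -1], [5, -4]].
W = RK⁻¹ = [[-4, 2]] · [[1, -1], [5, -4]] = [[6, -4]].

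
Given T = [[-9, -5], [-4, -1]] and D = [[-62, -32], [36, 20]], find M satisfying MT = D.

T is on the right of M, so right-multiply by T⁻¹: M = DT⁻¹.
det T = -11; the adjugate gives T⁻¹ = [[1/11, -5/11], [-4/11, 9/11]].
M = DT⁻¹ = [[-62, -32], [36, 20]] · [[1/11, -5/11], [-4/11, 9/11]] = [[6, 2], [-4, 0]].

M = [[6, 2], [-4, 0]]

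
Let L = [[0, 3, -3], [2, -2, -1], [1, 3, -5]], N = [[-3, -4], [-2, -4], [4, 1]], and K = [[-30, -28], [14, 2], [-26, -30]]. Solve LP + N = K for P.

P = [[5, 1], [-5, -4], [4, 4]]

LP = K − N = [[-27, -24], [16, 6], [-30, -31]].
Since L multiplies P on the left, P = L⁻¹(K − N).
L has determinant 3; L⁻¹ = [[13/3, 2, -3], [3, 1, -2], [8/3, 1, -2]].
P = L⁻¹(K − N) = [[5, 1], [-5, -4], [4, 4]].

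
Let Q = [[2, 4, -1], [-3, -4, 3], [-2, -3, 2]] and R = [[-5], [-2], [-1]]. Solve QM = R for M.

M = [[-3], [-1], [-5]]

Left-multiplying both sides by Q⁻¹ gives M = Q⁻¹R.
Q has determinant 1; Q⁻¹ = [[1, -5, 8], [0, 2, -3], [1, -2, 4]].
M = Q⁻¹R = [[1, -5, 8], [0, 2, -3], [1, -2, 4]] · [[-5], [-2], [-1]] = [[-3], [-1], [-5]].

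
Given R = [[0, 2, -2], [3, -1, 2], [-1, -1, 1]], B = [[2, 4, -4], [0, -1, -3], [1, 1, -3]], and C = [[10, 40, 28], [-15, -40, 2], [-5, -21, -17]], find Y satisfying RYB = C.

Y = [[0, -1, 0], [0, -2, -5], [-4, 5, -2]]

Y = R⁻¹CB⁻¹ (apply R⁻¹ on the left and B⁻¹ on the right).
R has determinant -2; R⁻¹ = [[-1/2, 0, -1], [5/2, 1, 3], [2, 1, 3]].
det B = -4; the adjugate gives B⁻¹ = [[-3/2, -2, 4], [3/4, 1/2, -3/2], [-1/4, -1/2, 1/2]].
R⁻¹C = [[0, 1, 3], [-5, -3, 21], [-10, -23, 7]].
Y = (R⁻¹C)B⁻¹ = [[0, -1, 0], [0, -2, -5], [-4, 5, -2]].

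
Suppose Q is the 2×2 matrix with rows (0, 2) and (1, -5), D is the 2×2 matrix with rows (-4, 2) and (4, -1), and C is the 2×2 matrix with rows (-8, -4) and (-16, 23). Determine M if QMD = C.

M = Q⁻¹CD⁻¹ (apply Q⁻¹ on the left and D⁻¹ on the right).
det Q = -2, so Q⁻¹ = [[5/2, 1], [1/2, 0]].
D has determinant -4; D⁻¹ = [[1/4, 1/2], [1, 1]].
Q⁻¹C = [[-36, 13], [-4, -2]].
M = (Q⁻¹C)D⁻¹ = [[4, -5], [-3, -4]].

M = [[4, -5], [-3, -4]]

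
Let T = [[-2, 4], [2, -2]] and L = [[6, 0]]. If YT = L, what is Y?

Right-multiplying both sides by T⁻¹ gives Y = LT⁻¹.
det T = -4; the adjugate gives T⁻¹ = [[1/2, 1], [1/2, 1/2]].
Y = LT⁻¹ = [[6, 0]] · [[1/2, 1], [1/2, 1/2]] = [[3, 6]].

Y = [[3, 6]]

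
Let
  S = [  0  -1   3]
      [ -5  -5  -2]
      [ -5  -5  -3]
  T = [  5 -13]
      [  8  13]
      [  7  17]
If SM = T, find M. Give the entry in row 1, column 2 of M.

-2

Left-multiplying both sides by S⁻¹ gives M = S⁻¹T.
det S = 5, so S⁻¹ = [[1, -18/5, 17/5], [-1, 3, -3], [0, 1, -1]].
M = S⁻¹T = [[1, -18/5, 17/5], [-1, 3, -3], [0, 1, -1]] · [[5, -13], [8, 13], [7, 17]] = [[0, -2], [-2, 1], [1, -4]].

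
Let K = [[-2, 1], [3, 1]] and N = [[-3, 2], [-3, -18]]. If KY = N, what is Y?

Y = [[0, -4], [-3, -6]]

K is on the left of Y, so left-multiply by K⁻¹: Y = K⁻¹N.
K has determinant -5; K⁻¹ = [[-1/5, 1/5], [3/5, 2/5]].
Y = K⁻¹N = [[-1/5, 1/5], [3/5, 2/5]] · [[-3, 2], [-3, -18]] = [[0, -4], [-3, -6]].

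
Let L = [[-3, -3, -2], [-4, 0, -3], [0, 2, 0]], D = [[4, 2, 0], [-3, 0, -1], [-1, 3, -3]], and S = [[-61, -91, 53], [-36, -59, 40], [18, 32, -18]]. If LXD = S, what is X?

Isolating X: multiply by L⁻¹ from the left and D⁻¹ from the right, so X = L⁻¹SD⁻¹.
L has determinant -2; L⁻¹ = [[-3, 2, -9/2], [0, 0, 1/2], [4, -3, 6]].
det D = -4; the adjugate gives D⁻¹ = [[-3/4, -3/2, 1/2], [2, 3, -1], [9/4, 7/2, -3/2]].
L⁻¹S = [[30, 11, 2], [9, 16, -9], [-28, 5, -16]].
X = (L⁻¹S)D⁻¹ = [[4, -5, 1], [5, 3, 2], [-5, 1, 5]].

X = [[4, -5, 1], [5, 3, 2], [-5, 1, 5]]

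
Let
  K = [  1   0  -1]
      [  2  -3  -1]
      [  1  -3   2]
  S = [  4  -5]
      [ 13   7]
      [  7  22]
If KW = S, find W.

Since K multiplies W on the left, W = K⁻¹S.
det K = -6; the adjugate gives K⁻¹ = [[3/2, -1/2, 1/2], [5/6, -1/2, 1/6], [1/2, -1/2, 1/2]].
W = K⁻¹S = [[3/2, -1/2, 1/2], [5/6, -1/2, 1/6], [1/2, -1/2, 1/2]] · [[4, -5], [13, 7], [7, 22]] = [[3, 0], [-2, -4], [-1, 5]].

W = [[3, 0], [-2, -4], [-1, 5]]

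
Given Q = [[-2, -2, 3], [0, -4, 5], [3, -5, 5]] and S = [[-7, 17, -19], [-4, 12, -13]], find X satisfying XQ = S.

X = [[2, -4, -1], [-1, 0, -2]]

Right-multiplying both sides by Q⁻¹ gives X = SQ⁻¹.
det Q = -4, so Q⁻¹ = [[-5/4, 5/4, -1/2], [-15/4, 19/4, -5/2], [-3, 4, -2]].
X = SQ⁻¹ = [[-7, 17, -19], [-4, 12, -13]] · [[-5/4, 5/4, -1/2], [-15/4, 19/4, -5/2], [-3, 4, -2]] = [[2, -4, -1], [-1, 0, -2]].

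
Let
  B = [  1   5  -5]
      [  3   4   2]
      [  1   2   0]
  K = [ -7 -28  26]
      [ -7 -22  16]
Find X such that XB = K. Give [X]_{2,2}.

-2

Since B sits to the right of X, X = KB⁻¹.
B has determinant -4; B⁻¹ = [[1, 5/2, -15/2], [-1/2, -5/4, 17/4], [-1/2, -3/4, 11/4]].
X = KB⁻¹ = [[-7, -28, 26], [-7, -22, 16]] · [[1, 5/2, -15/2], [-1/2, -5/4, 17/4], [-1/2, -3/4, 11/4]] = [[-6, -2, 5], [-4, -2, 3]].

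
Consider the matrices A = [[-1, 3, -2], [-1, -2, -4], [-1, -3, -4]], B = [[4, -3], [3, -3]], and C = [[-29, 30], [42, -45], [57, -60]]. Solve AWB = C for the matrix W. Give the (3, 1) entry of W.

Left-multiply by A⁻¹ and right-multiply by B⁻¹: W = A⁻¹CB⁻¹.
A has determinant 2; A⁻¹ = [[-2, 9, -8], [0, 1, -1], [1/2, -3, 5/2]].
B has determinant -3; B⁻¹ = [[1, -1], [1, -4/3]].
A⁻¹C = [[-20, 15], [-15, 15], [2, 0]].
W = (A⁻¹C)B⁻¹ = [[-5, 0], [0, -5], [2, -2]].

2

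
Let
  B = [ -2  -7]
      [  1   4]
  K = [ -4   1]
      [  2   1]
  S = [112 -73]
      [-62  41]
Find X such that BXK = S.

X = [[4, 1], [5, 4]]

Isolating X: multiply by B⁻¹ from the left and K⁻¹ from the right, so X = B⁻¹SK⁻¹.
det B = -1; the adjugate gives B⁻¹ = [[-4, -7], [1, 2]].
det K = -6; the adjugate gives K⁻¹ = [[-1/6, 1/6], [1/3, 2/3]].
B⁻¹S = [[-14, 5], [-12, 9]].
X = (B⁻¹S)K⁻¹ = [[4, 1], [5, 4]].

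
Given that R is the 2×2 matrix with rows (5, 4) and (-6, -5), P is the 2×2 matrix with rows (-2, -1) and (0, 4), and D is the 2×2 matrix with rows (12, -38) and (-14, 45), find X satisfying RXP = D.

X = [[-2, -3], [1, 1]]

Left-multiply by R⁻¹ and right-multiply by P⁻¹: X = R⁻¹DP⁻¹.
R has determinant -1; R⁻¹ = [[5, 4], [-6, -5]].
det P = -8; the adjugate gives P⁻¹ = [[-1/2, -1/8], [0, 1/4]].
R⁻¹D = [[4, -10], [-2, 3]].
X = (R⁻¹D)P⁻¹ = [[-2, -3], [1, 1]].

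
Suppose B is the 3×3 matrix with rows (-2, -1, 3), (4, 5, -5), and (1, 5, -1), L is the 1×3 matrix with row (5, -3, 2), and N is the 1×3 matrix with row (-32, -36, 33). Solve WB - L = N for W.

WB = N + L = [[-27, -39, 35]].
Since B sits to the right of W, W = (N + L)B⁻¹.
B has determinant 6; B⁻¹ = [[10/3, 7/3, -5/3], [-1/6, -1/6, 1/3], [5/2, 3/2, -1]].
W = (N + L)B⁻¹ = [[4, -4, -3]].

W = [[4, -4, -3]]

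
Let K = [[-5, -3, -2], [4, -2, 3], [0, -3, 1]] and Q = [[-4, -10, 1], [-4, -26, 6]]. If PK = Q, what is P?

P = [[0, -1, 4], [4, 4, 2]]

Since K sits to the right of P, P = QK⁻¹.
det K = 1, so K⁻¹ = [[7, 9, -13], [-4, -5, 7], [-12, -15, 22]].
P = QK⁻¹ = [[-4, -10, 1], [-4, -26, 6]] · [[7, 9, -13], [-4, -5, 7], [-12, -15, 22]] = [[0, -1, 4], [4, 4, 2]].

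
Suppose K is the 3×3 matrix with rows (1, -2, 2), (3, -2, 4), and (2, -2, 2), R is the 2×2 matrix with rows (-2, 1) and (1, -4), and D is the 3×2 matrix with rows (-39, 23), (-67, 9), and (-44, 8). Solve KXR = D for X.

Left-multiply by K⁻¹ and right-multiply by R⁻¹: X = K⁻¹DR⁻¹.
det K = -4, so K⁻¹ = [[-1, 0, 1], [-1/2, 1/2, -1/2], [1/2, 1/2, -1]].
R has determinant 7; R⁻¹ = [[-4/7, -1/7], [-1/7, -2/7]].
K⁻¹D = [[-5, -15], [8, -11], [-9, 8]].
X = (K⁻¹D)R⁻¹ = [[5, 5], [-3, 2], [4, -1]].

X = [[5, 5], [-3, 2], [4, -1]]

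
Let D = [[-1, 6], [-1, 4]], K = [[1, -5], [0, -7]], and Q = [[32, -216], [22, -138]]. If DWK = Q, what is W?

W = D⁻¹QK⁻¹ (apply D⁻¹ on the left and K⁻¹ on the right).
det D = 2; the adjugate gives D⁻¹ = [[2, -3], [1/2, -1/2]].
K has determinant -7; K⁻¹ = [[1, -5/7], [0, -1/7]].
D⁻¹Q = [[-2, -18], [5, -39]].
W = (D⁻¹Q)K⁻¹ = [[-2, 4], [5, 2]].

W = [[-2, 4], [5, 2]]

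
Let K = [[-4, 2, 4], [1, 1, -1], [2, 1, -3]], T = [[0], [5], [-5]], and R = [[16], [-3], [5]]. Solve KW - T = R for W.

KW = R + T = [[16], [2], [0]].
K is on the left of W, so left-multiply by K⁻¹: W = K⁻¹(R + T).
K has determinant 6; K⁻¹ = [[-1/3, 5/3, -1], [1/6, 2/3, 0], [-1/6, 4/3, -1]].
W = K⁻¹(R + T) = [[-2], [4], [0]].

W = [[-2], [4], [0]]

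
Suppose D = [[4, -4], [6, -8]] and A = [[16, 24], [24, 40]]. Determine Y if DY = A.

Left-multiplying both sides by D⁻¹ gives Y = D⁻¹A.
det D = -8, so D⁻¹ = [[1, -1/2], [3/4, -1/2]].
Y = D⁻¹A = [[1, -1/2], [3/4, -1/2]] · [[16, 24], [24, 40]] = [[4, 4], [0, -2]].

Y = [[4, 4], [0, -2]]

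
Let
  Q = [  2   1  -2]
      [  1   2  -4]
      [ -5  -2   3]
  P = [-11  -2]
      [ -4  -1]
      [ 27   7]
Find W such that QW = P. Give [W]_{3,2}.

-2

Left-multiplying both sides by Q⁻¹ gives W = Q⁻¹P.
det Q = -3; the adjugate gives Q⁻¹ = [[2/3, -1/3, 0], [-17/3, 4/3, -2], [-8/3, 1/3, -1]].
W = Q⁻¹P = [[2/3, -1/3, 0], [-17/3, 4/3, -2], [-8/3, 1/3, -1]] · [[-11, -2], [-4, -1], [27, 7]] = [[-6, -1], [3, -4], [1, -2]].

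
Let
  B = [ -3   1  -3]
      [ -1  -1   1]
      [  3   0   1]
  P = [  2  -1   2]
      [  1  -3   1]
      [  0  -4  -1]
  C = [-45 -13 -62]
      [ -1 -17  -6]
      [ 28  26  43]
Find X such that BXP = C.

Isolating X: multiply by B⁻¹ from the left and P⁻¹ from the right, so X = B⁻¹CP⁻¹.
B has determinant -2; B⁻¹ = [[1/2, 1/2, 1], [-2, -3, -3], [-3/2, -3/2, -2]].
P has determinant 5; P⁻¹ = [[7/5, -9/5, 1], [1/5, -2/5, 0], [-4/5, 8/5, -1]].
B⁻¹C = [[5, 11, 9], [9, -1, 13], [13, -7, 16]].
X = (B⁻¹C)P⁻¹ = [[2, 1, -4], [2, 5, -4], [4, 5, -3]].

X = [[2, 1, -4], [2, 5, -4], [4, 5, -3]]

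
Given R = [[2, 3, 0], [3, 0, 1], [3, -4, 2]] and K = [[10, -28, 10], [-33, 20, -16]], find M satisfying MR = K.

M = [[-4, 2, 4], [0, -6, -5]]

Right-multiplying both sides by R⁻¹ gives M = KR⁻¹.
det R = -1; the adjugate gives R⁻¹ = [[-4, 6, -3], [3, -4, 2], [12, -17, 9]].
M = KR⁻¹ = [[10, -28, 10], [-33, 20, -16]] · [[-4, 6, -3], [3, -4, 2], [12, -17, 9]] = [[-4, 2, 4], [0, -6, -5]].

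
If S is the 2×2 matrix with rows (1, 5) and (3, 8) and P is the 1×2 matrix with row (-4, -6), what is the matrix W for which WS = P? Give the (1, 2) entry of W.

-2

S is on the right of W, so right-multiply by S⁻¹: W = PS⁻¹.
det S = -7; the adjugate gives S⁻¹ = [[-8/7, 5/7], [3/7, -1/7]].
W = PS⁻¹ = [[-4, -6]] · [[-8/7, 5/7], [3/7, -1/7]] = [[2, -2]].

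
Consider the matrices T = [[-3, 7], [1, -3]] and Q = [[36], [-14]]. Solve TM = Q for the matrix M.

M = [[-5], [3]]

Since T multiplies M on the left, M = T⁻¹Q.
det T = 2, so T⁻¹ = [[-3/2, -7/2], [-1/2, -3/2]].
M = T⁻¹Q = [[-3/2, -7/2], [-1/2, -3/2]] · [[36], [-14]] = [[-5], [3]].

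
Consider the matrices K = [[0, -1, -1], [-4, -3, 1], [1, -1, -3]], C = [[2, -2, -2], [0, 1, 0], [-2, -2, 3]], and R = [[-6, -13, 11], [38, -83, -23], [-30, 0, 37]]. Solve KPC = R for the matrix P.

P = [[-4, -3, -2], [-5, -1, -3], [3, 0, -2]]

Left-multiply by K⁻¹ and right-multiply by C⁻¹: P = K⁻¹RC⁻¹.
det K = 4; the adjugate gives K⁻¹ = [[5/2, -1/2, -1], [-11/4, 1/4, 1], [7/4, -1/4, -1]].
C has determinant 2; C⁻¹ = [[3/2, 5, 1], [0, 1, 0], [1, 4, 1]].
K⁻¹R = [[-4, 9, 2], [-4, 15, 1], [10, -2, -12]].
P = (K⁻¹R)C⁻¹ = [[-4, -3, -2], [-5, -1, -3], [3, 0, -2]].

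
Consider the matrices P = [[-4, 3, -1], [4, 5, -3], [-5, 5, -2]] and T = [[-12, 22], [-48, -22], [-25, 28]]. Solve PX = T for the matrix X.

X = [[-2, -6], [-5, -2], [5, -4]]

Left-multiplying both sides by P⁻¹ gives X = P⁻¹T.
det P = 4; the adjugate gives P⁻¹ = [[5/4, 1/4, -1], [23/4, 3/4, -4], [45/4, 5/4, -8]].
X = P⁻¹T = [[5/4, 1/4, -1], [23/4, 3/4, -4], [45/4, 5/4, -8]] · [[-12, 22], [-48, -22], [-25, 28]] = [[-2, -6], [-5, -2], [5, -4]].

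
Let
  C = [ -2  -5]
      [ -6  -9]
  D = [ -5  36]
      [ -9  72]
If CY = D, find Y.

Y = [[0, -3], [1, -6]]

C is on the left of Y, so left-multiply by C⁻¹: Y = C⁻¹D.
det C = -12; the adjugate gives C⁻¹ = [[3/4, -5/12], [-1/2, 1/6]].
Y = C⁻¹D = [[3/4, -5/12], [-1/2, 1/6]] · [[-5, 36], [-9, 72]] = [[0, -3], [1, -6]].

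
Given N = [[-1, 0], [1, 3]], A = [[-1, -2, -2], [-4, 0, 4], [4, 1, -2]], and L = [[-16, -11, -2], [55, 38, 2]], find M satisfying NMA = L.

Isolating M: multiply by N⁻¹ from the left and A⁻¹ from the right, so M = N⁻¹LA⁻¹.
det N = -3; the adjugate gives N⁻¹ = [[-1, 0], [1/3, 1/3]].
det A = -4; the adjugate gives A⁻¹ = [[1, 3/2, 2], [-2, -5/2, -3], [1, 7/4, 2]].
N⁻¹L = [[16, 11, 2], [13, 9, 0]].
M = (N⁻¹L)A⁻¹ = [[-4, 0, 3], [-5, -3, -1]].

M = [[-4, 0, 3], [-5, -3, -1]]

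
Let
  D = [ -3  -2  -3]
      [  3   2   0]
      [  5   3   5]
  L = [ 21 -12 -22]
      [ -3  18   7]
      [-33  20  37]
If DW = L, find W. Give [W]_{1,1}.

3

D is on the left of W, so left-multiply by D⁻¹: W = D⁻¹L.
D has determinant 3; D⁻¹ = [[10/3, 1/3, 2], [-5, 0, -3], [-1/3, -1/3, 0]].
W = D⁻¹L = [[10/3, 1/3, 2], [-5, 0, -3], [-1/3, -1/3, 0]] · [[21, -12, -22], [-3, 18, 7], [-33, 20, 37]] = [[3, 6, 3], [-6, 0, -1], [-6, -2, 5]].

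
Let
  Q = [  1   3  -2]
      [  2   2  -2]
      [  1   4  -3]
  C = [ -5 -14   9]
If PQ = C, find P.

P = [[-6, 0, 1]]

Since Q sits to the right of P, P = CQ⁻¹.
Q has determinant 2; Q⁻¹ = [[1, 1/2, -1], [2, -1/2, -1], [3, -1/2, -2]].
P = CQ⁻¹ = [[-5, -14, 9]] · [[1, 1/2, -1], [2, -1/2, -1], [3, -1/2, -2]] = [[-6, 0, 1]].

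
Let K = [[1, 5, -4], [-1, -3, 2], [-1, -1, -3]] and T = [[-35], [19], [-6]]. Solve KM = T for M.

Since K multiplies M on the left, M = K⁻¹T.
K has determinant -6; K⁻¹ = [[-11/6, -19/6, 1/3], [5/6, 7/6, -1/3], [1/3, 2/3, -1/3]].
M = K⁻¹T = [[-11/6, -19/6, 1/3], [5/6, 7/6, -1/3], [1/3, 2/3, -1/3]] · [[-35], [19], [-6]] = [[2], [-5], [3]].

M = [[2], [-5], [3]]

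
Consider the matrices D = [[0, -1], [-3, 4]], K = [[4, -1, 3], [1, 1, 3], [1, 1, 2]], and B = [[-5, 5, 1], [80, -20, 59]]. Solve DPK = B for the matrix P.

P = [[-4, -1, -3], [2, -1, -2]]

Isolating P: multiply by D⁻¹ from the left and K⁻¹ from the right, so P = D⁻¹BK⁻¹.
det D = -3, so D⁻¹ = [[-4/3, -1/3], [-1, 0]].
det K = -5; the adjugate gives K⁻¹ = [[1/5, -1, 6/5], [-1/5, -1, 9/5], [0, 1, -1]].
D⁻¹B = [[-20, 0, -21], [5, -5, -1]].
P = (D⁻¹B)K⁻¹ = [[-4, -1, -3], [2, -1, -2]].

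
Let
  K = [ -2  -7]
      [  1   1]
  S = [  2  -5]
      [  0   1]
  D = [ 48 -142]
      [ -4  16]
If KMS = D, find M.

M = [[2, 4], [-4, 2]]

Isolating M: multiply by K⁻¹ from the left and S⁻¹ from the right, so M = K⁻¹DS⁻¹.
det K = 5, so K⁻¹ = [[1/5, 7/5], [-1/5, -2/5]].
det S = 2; the adjugate gives S⁻¹ = [[1/2, 5/2], [0, 1]].
K⁻¹D = [[4, -6], [-8, 22]].
M = (K⁻¹D)S⁻¹ = [[2, 4], [-4, 2]].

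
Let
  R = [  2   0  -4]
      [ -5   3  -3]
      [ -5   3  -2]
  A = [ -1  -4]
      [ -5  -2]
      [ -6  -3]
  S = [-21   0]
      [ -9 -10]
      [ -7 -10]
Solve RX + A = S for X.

RX = S − A = [[-20, 4], [-4, -8], [-1, -7]].
Since R multiplies X on the left, X = R⁻¹(S − A).
R has determinant 6; R⁻¹ = [[1/2, -2, 2], [5/6, -4, 13/3], [0, -1, 1]].
X = R⁻¹(S − A) = [[-4, 4], [-5, 5], [3, 1]].

X = [[-4, 4], [-5, 5], [3, 1]]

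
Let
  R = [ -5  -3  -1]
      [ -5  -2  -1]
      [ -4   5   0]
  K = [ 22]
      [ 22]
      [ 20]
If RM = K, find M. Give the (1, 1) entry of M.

Since R multiplies M on the left, M = R⁻¹K.
R has determinant -4; R⁻¹ = [[-5/4, 5/4, -1/4], [-1, 1, 0], [33/4, -37/4, 5/4]].
M = R⁻¹K = [[-5/4, 5/4, -1/4], [-1, 1, 0], [33/4, -37/4, 5/4]] · [[22], [22], [20]] = [[-5], [0], [3]].

-5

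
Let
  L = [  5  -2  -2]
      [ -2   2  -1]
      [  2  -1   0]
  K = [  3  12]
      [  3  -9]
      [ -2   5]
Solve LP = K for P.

L is on the left of P, so left-multiply by L⁻¹: P = L⁻¹K.
det L = 3; the adjugate gives L⁻¹ = [[-1/3, 2/3, 2], [-2/3, 4/3, 3], [-2/3, 1/3, 2]].
P = L⁻¹K = [[-1/3, 2/3, 2], [-2/3, 4/3, 3], [-2/3, 1/3, 2]] · [[3, 12], [3, -9], [-2, 5]] = [[-3, 0], [-4, -5], [-5, -1]].

P = [[-3, 0], [-4, -5], [-5, -1]]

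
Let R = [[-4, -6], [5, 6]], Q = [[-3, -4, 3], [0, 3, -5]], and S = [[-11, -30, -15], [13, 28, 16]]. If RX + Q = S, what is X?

X = [[5, -1, 3], [-2, 5, 1]]

RX = S − Q = [[-8, -26, -18], [13, 25, 21]].
Since R multiplies X on the left, X = R⁻¹(S − Q).
det R = 6; the adjugate gives R⁻¹ = [[1, 1], [-5/6, -2/3]].
X = R⁻¹(S − Q) = [[5, -1, 3], [-2, 5, 1]].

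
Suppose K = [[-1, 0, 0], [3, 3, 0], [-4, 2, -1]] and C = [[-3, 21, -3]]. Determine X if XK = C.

X = [[6, 5, 3]]

Since K sits to the right of X, X = CK⁻¹.
det K = 3; the adjugate gives K⁻¹ = [[-1, 0, 0], [1, 1/3, 0], [6, 2/3, -1]].
X = CK⁻¹ = [[-3, 21, -3]] · [[-1, 0, 0], [1, 1/3, 0], [6, 2/3, -1]] = [[6, 5, 3]].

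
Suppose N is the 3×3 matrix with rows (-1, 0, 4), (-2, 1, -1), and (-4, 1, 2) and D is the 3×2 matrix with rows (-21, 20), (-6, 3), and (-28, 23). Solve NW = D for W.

Since N multiplies W on the left, W = N⁻¹D.
det N = 5; the adjugate gives N⁻¹ = [[3/5, 4/5, -4/5], [8/5, 14/5, -9/5], [2/5, 1/5, -1/5]].
W = N⁻¹D = [[3/5, 4/5, -4/5], [8/5, 14/5, -9/5], [2/5, 1/5, -1/5]] · [[-21, 20], [-6, 3], [-28, 23]] = [[5, -4], [0, -1], [-4, 4]].

W = [[5, -4], [0, -1], [-4, 4]]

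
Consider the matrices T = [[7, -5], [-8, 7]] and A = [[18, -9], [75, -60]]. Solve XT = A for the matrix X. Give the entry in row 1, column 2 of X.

3

Since T sits to the right of X, X = AT⁻¹.
det T = 9, so T⁻¹ = [[7/9, 5/9], [8/9, 7/9]].
X = AT⁻¹ = [[18, -9], [75, -60]] · [[7/9, 5/9], [8/9, 7/9]] = [[6, 3], [5, -5]].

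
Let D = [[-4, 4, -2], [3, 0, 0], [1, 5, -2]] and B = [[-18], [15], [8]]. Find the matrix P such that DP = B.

P = [[5], [1], [1]]

Left-multiplying both sides by D⁻¹ gives P = D⁻¹B.
det D = -6, so D⁻¹ = [[0, 1/3, 0], [-1, -5/3, 1], [-5/2, -4, 2]].
P = D⁻¹B = [[0, 1/3, 0], [-1, -5/3, 1], [-5/2, -4, 2]] · [[-18], [15], [8]] = [[5], [1], [1]].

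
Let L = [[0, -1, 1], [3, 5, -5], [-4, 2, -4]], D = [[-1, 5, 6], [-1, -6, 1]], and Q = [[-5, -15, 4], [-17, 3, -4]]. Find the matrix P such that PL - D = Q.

P = [[0, -2, 0], [-1, -2, 3]]

PL = Q + D = [[-6, -10, 10], [-18, -3, -3]].
Right-multiplying both sides by L⁻¹ gives P = (Q + D)L⁻¹.
det L = -6, so L⁻¹ = [[5/3, 1/3, 0], [-16/3, -2/3, -1/2], [-13/3, -2/3, -1/2]].
P = (Q + D)L⁻¹ = [[0, -2, 0], [-1, -2, 3]].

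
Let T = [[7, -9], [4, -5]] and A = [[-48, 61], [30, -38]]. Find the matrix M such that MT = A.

Since T sits to the right of M, M = AT⁻¹.
det T = 1, so T⁻¹ = [[-5, 9], [-4, 7]].
M = AT⁻¹ = [[-48, 61], [30, -38]] · [[-5, 9], [-4, 7]] = [[-4, -5], [2, 4]].

M = [[-4, -5], [2, 4]]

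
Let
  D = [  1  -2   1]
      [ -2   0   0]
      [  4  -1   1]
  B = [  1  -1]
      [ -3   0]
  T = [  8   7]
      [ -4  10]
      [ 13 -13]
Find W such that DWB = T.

W = D⁻¹TB⁻¹ (apply D⁻¹ on the left and B⁻¹ on the right).
D has determinant -2; D⁻¹ = [[0, -1/2, 0], [-1, 3/2, 1], [-1, 7/2, 2]].
B has determinant -3; B⁻¹ = [[0, -1/3], [-1, -1/3]].
D⁻¹T = [[2, -5], [-1, -5], [4, 2]].
W = (D⁻¹T)B⁻¹ = [[5, 1], [5, 2], [-2, -2]].

W = [[5, 1], [5, 2], [-2, -2]]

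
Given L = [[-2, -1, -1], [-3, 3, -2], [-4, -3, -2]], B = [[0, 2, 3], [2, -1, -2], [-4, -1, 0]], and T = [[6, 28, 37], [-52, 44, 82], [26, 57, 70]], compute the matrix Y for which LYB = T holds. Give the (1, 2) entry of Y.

Left-multiply by L⁻¹ and right-multiply by B⁻¹: Y = L⁻¹TB⁻¹.
det L = 1; the adjugate gives L⁻¹ = [[-12, 1, 5], [2, 0, -1], [21, -2, -9]].
det B = -2, so B⁻¹ = [[1, 3/2, 1/2], [-4, -6, -3], [3, 4, 2]].
L⁻¹T = [[6, -7, -12], [-14, -1, 4], [-4, -13, -17]].
Y = (L⁻¹T)B⁻¹ = [[-2, 3, 0], [2, 1, 4], [-3, 4, 3]].

3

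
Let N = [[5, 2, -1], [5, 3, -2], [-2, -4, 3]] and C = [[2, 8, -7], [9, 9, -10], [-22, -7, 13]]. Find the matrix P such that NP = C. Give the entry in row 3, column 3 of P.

-1

Left-multiplying both sides by N⁻¹ gives P = N⁻¹C.
det N = -3, so N⁻¹ = [[-1/3, 2/3, 1/3], [11/3, -13/3, -5/3], [14/3, -16/3, -5/3]].
P = N⁻¹C = [[-1/3, 2/3, 1/3], [11/3, -13/3, -5/3], [14/3, -16/3, -5/3]] · [[2, 8, -7], [9, 9, -10], [-22, -7, 13]] = [[-2, 1, 0], [5, 2, -4], [-2, 1, -1]].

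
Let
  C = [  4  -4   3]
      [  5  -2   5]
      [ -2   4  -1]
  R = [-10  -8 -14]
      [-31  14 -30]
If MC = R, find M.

C is on the right of M, so right-multiply by C⁻¹: M = RC⁻¹.
C has determinant -4; C⁻¹ = [[9/2, -2, 7/2], [5/4, -1/2, 5/4], [-4, 2, -3]].
M = RC⁻¹ = [[-10, -8, -14], [-31, 14, -30]] · [[9/2, -2, 7/2], [5/4, -1/2, 5/4], [-4, 2, -3]] = [[1, -4, -3], [-2, -5, -1]].

M = [[1, -4, -3], [-2, -5, -1]]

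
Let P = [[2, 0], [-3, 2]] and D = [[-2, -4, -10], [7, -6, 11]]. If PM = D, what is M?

M = [[-1, -2, -5], [2, -6, -2]]

Since P multiplies M on the left, M = P⁻¹D.
det P = 4, so P⁻¹ = [[1/2, 0], [3/4, 1/2]].
M = P⁻¹D = [[1/2, 0], [3/4, 1/2]] · [[-2, -4, -10], [7, -6, 11]] = [[-1, -2, -5], [2, -6, -2]].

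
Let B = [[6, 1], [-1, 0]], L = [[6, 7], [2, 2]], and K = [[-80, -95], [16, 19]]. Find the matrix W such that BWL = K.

W = B⁻¹KL⁻¹ (apply B⁻¹ on the left and L⁻¹ on the right).
det B = 1; the adjugate gives B⁻¹ = [[0, -1], [1, 6]].
det L = -2, so L⁻¹ = [[-1, 7/2], [1, -3]].
B⁻¹K = [[-16, -19], [16, 19]].
W = (B⁻¹K)L⁻¹ = [[-3, 1], [3, -1]].

W = [[-3, 1], [3, -1]]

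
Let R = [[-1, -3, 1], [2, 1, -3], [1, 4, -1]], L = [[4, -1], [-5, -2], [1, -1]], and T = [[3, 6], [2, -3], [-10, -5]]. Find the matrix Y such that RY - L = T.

Y = [[-2, -2], [-2, -1], [-1, 0]]

RY = T + L = [[7, 5], [-3, -5], [-9, -6]].
R is on the left of Y, so left-multiply by R⁻¹: Y = R⁻¹(T + L).
det R = -1; the adjugate gives R⁻¹ = [[-11, -1, -8], [1, 0, 1], [-7, -1, -5]].
Y = R⁻¹(T + L) = [[-2, -2], [-2, -1], [-1, 0]].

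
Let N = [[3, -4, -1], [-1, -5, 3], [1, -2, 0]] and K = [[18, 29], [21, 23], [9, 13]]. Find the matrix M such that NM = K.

Left-multiplying both sides by N⁻¹ gives M = N⁻¹K.
N has determinant -1; N⁻¹ = [[-6, -2, 17], [-3, -1, 8], [-7, -2, 19]].
M = N⁻¹K = [[-6, -2, 17], [-3, -1, 8], [-7, -2, 19]] · [[18, 29], [21, 23], [9, 13]] = [[3, 1], [-3, -6], [3, -2]].

M = [[3, 1], [-3, -6], [3, -2]]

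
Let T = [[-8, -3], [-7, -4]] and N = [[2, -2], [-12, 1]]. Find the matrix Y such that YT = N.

Y = [[-2, 2], [5, -4]]

T is on the right of Y, so right-multiply by T⁻¹: Y = NT⁻¹.
T has determinant 11; T⁻¹ = [[-4/11, 3/11], [7/11, -8/11]].
Y = NT⁻¹ = [[2, -2], [-12, 1]] · [[-4/11, 3/11], [7/11, -8/11]] = [[-2, 2], [5, -4]].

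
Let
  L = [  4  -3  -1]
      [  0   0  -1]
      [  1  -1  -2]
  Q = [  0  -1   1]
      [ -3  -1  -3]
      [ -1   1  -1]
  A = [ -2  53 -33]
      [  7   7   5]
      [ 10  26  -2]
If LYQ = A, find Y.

Y = [[-5, -2, 3], [3, -2, -1], [2, 3, -2]]

Y = L⁻¹AQ⁻¹ (apply L⁻¹ on the left and Q⁻¹ on the right).
det L = -1; the adjugate gives L⁻¹ = [[1, 5, -3], [1, 7, -4], [0, -1, 0]].
det Q = -4; the adjugate gives Q⁻¹ = [[-1, 0, -1], [0, -1/4, 3/4], [1, -1/4, 3/4]].
L⁻¹A = [[3, 10, -2], [7, -2, 10], [-7, -7, -5]].
Y = (L⁻¹A)Q⁻¹ = [[-5, -2, 3], [3, -2, -1], [2, 3, -2]].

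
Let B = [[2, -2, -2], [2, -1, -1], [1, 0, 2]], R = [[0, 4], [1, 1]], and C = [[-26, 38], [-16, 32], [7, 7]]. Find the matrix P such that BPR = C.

P = [[4, -3], [-2, 5], [-2, 5]]

Left-multiply by B⁻¹ and right-multiply by R⁻¹: P = B⁻¹CR⁻¹.
det B = 4; the adjugate gives B⁻¹ = [[-1/2, 1, 0], [-5/4, 3/2, -1/2], [1/4, -1/2, 1/2]].
det R = -4, so R⁻¹ = [[-1/4, 1], [1/4, 0]].
B⁻¹C = [[-3, 13], [5, -3], [5, -3]].
P = (B⁻¹C)R⁻¹ = [[4, -3], [-2, 5], [-2, 5]].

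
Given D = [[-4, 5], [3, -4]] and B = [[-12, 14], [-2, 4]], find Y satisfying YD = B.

Right-multiplying both sides by D⁻¹ gives Y = BD⁻¹.
det D = 1; the adjugate gives D⁻¹ = [[-4, -5], [-3, -4]].
Y = BD⁻¹ = [[-12, 14], [-2, 4]] · [[-4, -5], [-3, -4]] = [[6, 4], [-4, -6]].

Y = [[6, 4], [-4, -6]]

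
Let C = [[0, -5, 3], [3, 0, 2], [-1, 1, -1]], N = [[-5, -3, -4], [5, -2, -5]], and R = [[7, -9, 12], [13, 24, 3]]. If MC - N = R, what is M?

MC = R + N = [[2, -12, 8], [18, 22, -2]].
C is on the right of M, so right-multiply by C⁻¹: M = (R + N)C⁻¹.
det C = 4; the adjugate gives C⁻¹ = [[-1/2, -1/2, -5/2], [1/4, 3/4, 9/4], [3/4, 5/4, 15/4]].
M = (R + N)C⁻¹ = [[2, 0, -2], [-5, 5, -3]].

M = [[2, 0, -2], [-5, 5, -3]]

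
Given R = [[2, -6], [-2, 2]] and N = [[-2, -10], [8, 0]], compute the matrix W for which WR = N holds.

Right-multiplying both sides by R⁻¹ gives W = NR⁻¹.
R has determinant -8; R⁻¹ = [[-1/4, -3/4], [-1/4, -1/4]].
W = NR⁻¹ = [[-2, -10], [8, 0]] · [[-1/4, -3/4], [-1/4, -1/4]] = [[3, 4], [-2, -6]].

W = [[3, 4], [-2, -6]]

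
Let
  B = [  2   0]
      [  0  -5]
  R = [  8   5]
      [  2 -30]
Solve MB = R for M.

M = [[4, -1], [1, 6]]

Since B sits to the right of M, M = RB⁻¹.
det B = -10; the adjugate gives B⁻¹ = [[1/2, 0], [0, -1/5]].
M = RB⁻¹ = [[8, 5], [2, -30]] · [[1/2, 0], [0, -1/5]] = [[4, -1], [1, 6]].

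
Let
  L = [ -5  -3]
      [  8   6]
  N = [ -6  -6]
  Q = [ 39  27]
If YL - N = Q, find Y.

Y = [[-5, 1]]

YL = Q + N = [[33, 21]].
Since L sits to the right of Y, Y = (Q + N)L⁻¹.
det L = -6, so L⁻¹ = [[-1, -1/2], [4/3, 5/6]].
Y = (Q + N)L⁻¹ = [[-5, 1]].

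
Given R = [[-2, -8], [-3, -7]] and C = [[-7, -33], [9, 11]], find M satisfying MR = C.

Right-multiplying both sides by R⁻¹ gives M = CR⁻¹.
det R = -10, so R⁻¹ = [[7/10, -4/5], [-3/10, 1/5]].
M = CR⁻¹ = [[-7, -33], [9, 11]] · [[7/10, -4/5], [-3/10, 1/5]] = [[5, -1], [3, -5]].

M = [[5, -1], [3, -5]]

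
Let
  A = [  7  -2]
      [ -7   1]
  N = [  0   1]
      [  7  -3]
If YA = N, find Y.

Right-multiplying both sides by A⁻¹ gives Y = NA⁻¹.
A has determinant -7; A⁻¹ = [[-1/7, -2/7], [-1, -1]].
Y = NA⁻¹ = [[0, 1], [7, -3]] · [[-1/7, -2/7], [-1, -1]] = [[-1, -1], [2, 1]].

Y = [[-1, -1], [2, 1]]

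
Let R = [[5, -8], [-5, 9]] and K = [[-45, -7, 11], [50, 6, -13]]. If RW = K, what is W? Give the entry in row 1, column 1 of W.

Since R multiplies W on the left, W = R⁻¹K.
R has determinant 5; R⁻¹ = [[9/5, 8/5], [1, 1]].
W = R⁻¹K = [[9/5, 8/5], [1, 1]] · [[-45, -7, 11], [50, 6, -13]] = [[-1, -3, -1], [5, -1, -2]].

-1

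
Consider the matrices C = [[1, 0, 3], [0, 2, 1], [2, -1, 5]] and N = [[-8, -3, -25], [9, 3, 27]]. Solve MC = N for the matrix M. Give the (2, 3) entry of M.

Right-multiplying both sides by C⁻¹ gives M = NC⁻¹.
C has determinant -1; C⁻¹ = [[-11, 3, 6], [-2, 1, 1], [4, -1, -2]].
M = NC⁻¹ = [[-8, -3, -25], [9, 3, 27]] · [[-11, 3, 6], [-2, 1, 1], [4, -1, -2]] = [[-6, -2, -1], [3, 3, 3]].

3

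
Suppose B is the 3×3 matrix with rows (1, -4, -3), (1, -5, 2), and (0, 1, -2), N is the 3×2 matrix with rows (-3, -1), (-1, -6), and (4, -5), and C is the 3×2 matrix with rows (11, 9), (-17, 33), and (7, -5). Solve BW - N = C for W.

W = [[-3, 1], [1, -4], [-5, 3]]

BW = C + N = [[8, 8], [-18, 27], [11, -10]].
Since B multiplies W on the left, W = B⁻¹(C + N).
det B = -3; the adjugate gives B⁻¹ = [[-8/3, 11/3, 23/3], [-2/3, 2/3, 5/3], [-1/3, 1/3, 1/3]].
W = B⁻¹(C + N) = [[-3, 1], [1, -4], [-5, 3]].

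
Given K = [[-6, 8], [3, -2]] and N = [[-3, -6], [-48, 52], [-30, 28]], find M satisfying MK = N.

M = [[-2, -5], [5, -6], [2, -6]]

Since K sits to the right of M, M = NK⁻¹.
det K = -12; the adjugate gives K⁻¹ = [[1/6, 2/3], [1/4, 1/2]].
M = NK⁻¹ = [[-3, -6], [-48, 52], [-30, 28]] · [[1/6, 2/3], [1/4, 1/2]] = [[-2, -5], [5, -6], [2, -6]].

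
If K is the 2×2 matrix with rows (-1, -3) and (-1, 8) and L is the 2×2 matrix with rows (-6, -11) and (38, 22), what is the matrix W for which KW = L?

W = [[-6, 2], [4, 3]]

K is on the left of W, so left-multiply by K⁻¹: W = K⁻¹L.
det K = -11, so K⁻¹ = [[-8/11, -3/11], [-1/11, 1/11]].
W = K⁻¹L = [[-8/11, -3/11], [-1/11, 1/11]] · [[-6, -11], [38, 22]] = [[-6, 2], [4, 3]].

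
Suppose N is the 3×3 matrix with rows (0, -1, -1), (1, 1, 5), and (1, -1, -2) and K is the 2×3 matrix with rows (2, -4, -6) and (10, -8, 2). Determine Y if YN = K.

Y = [[2, 0, 2], [6, 4, 6]]

Right-multiplying both sides by N⁻¹ gives Y = KN⁻¹.
det N = -5, so N⁻¹ = [[-3/5, 1/5, 4/5], [-7/5, -1/5, 1/5], [2/5, 1/5, -1/5]].
Y = KN⁻¹ = [[2, -4, -6], [10, -8, 2]] · [[-3/5, 1/5, 4/5], [-7/5, -1/5, 1/5], [2/5, 1/5, -1/5]] = [[2, 0, 2], [6, 4, 6]].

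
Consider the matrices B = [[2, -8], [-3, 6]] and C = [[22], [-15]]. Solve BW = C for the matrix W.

W = [[-1], [-3]]

Since B multiplies W on the left, W = B⁻¹C.
det B = -12, so B⁻¹ = [[-1/2, -2/3], [-1/4, -1/6]].
W = B⁻¹C = [[-1/2, -2/3], [-1/4, -1/6]] · [[22], [-15]] = [[-1], [-3]].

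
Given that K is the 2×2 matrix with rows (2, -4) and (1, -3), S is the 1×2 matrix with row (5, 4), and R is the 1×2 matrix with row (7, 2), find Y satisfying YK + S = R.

YK = R − S = [[2, -2]].
K is on the right of Y, so right-multiply by K⁻¹: Y = (R − S)K⁻¹.
K has determinant -2; K⁻¹ = [[3/2, -2], [1/2, -1]].
Y = (R − S)K⁻¹ = [[2, -2]].

Y = [[2, -2]]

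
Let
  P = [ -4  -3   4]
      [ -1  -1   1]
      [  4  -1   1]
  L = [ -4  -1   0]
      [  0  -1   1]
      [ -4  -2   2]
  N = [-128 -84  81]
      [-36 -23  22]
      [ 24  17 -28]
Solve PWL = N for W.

Left-multiply by P⁻¹ and right-multiply by L⁻¹: W = P⁻¹NL⁻¹.
det P = 5; the adjugate gives P⁻¹ = [[0, -1/5, 1/5], [1, -4, 0], [1, -16/5, 1/5]].
det L = 4, so L⁻¹ = [[0, 1/2, -1/4], [-1, -2, 1], [-1, -1, 1]].
P⁻¹N = [[12, 8, -10], [16, 8, -7], [-8, -7, 5]].
W = (P⁻¹N)L⁻¹ = [[2, 0, -5], [-1, -1, -3], [2, 5, 0]].

W = [[2, 0, -5], [-1, -1, -3], [2, 5, 0]]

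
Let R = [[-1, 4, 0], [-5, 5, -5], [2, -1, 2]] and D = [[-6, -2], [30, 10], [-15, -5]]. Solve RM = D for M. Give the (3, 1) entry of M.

-3

R is on the left of M, so left-multiply by R⁻¹: M = R⁻¹D.
det R = -5, so R⁻¹ = [[-1, 8/5, 4], [0, 2/5, 1], [1, -7/5, -3]].
M = R⁻¹D = [[-1, 8/5, 4], [0, 2/5, 1], [1, -7/5, -3]] · [[-6, -2], [30, 10], [-15, -5]] = [[-6, -2], [-3, -1], [-3, -1]].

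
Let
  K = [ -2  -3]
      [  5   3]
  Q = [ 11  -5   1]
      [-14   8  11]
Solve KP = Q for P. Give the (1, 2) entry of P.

K is on the left of P, so left-multiply by K⁻¹: P = K⁻¹Q.
K has determinant 9; K⁻¹ = [[1/3, 1/3], [-5/9, -2/9]].
P = K⁻¹Q = [[1/3, 1/3], [-5/9, -2/9]] · [[11, -5, 1], [-14, 8, 11]] = [[-1, 1, 4], [-3, 1, -3]].

1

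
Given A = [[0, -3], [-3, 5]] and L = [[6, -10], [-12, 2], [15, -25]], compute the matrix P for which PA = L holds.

Since A sits to the right of P, P = LA⁻¹.
det A = -9, so A⁻¹ = [[-5/9, -1/3], [-1/3, 0]].
P = LA⁻¹ = [[6, -10], [-12, 2], [15, -25]] · [[-5/9, -1/3], [-1/3, 0]] = [[0, -2], [6, 4], [0, -5]].

P = [[0, -2], [6, 4], [0, -5]]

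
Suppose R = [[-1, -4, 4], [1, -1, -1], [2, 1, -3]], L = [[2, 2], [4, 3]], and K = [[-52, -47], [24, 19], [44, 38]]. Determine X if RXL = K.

X = [[0, -3], [1, -3], [-3, -5]]

X = R⁻¹KL⁻¹ (apply R⁻¹ on the left and L⁻¹ on the right).
R has determinant 4; R⁻¹ = [[1, -2, 2], [1/4, -5/4, 3/4], [3/4, -7/4, 5/4]].
L has determinant -2; L⁻¹ = [[-3/2, 1], [2, -1]].
R⁻¹K = [[-12, -9], [-10, -7], [-26, -21]].
X = (R⁻¹K)L⁻¹ = [[0, -3], [1, -3], [-3, -5]].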